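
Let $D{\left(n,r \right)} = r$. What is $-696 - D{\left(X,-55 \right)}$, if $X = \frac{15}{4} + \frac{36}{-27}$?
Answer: $-641$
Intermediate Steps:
$X = \frac{29}{12}$ ($X = 15 \cdot \frac{1}{4} + 36 \left(- \frac{1}{27}\right) = \frac{15}{4} - \frac{4}{3} = \frac{29}{12} \approx 2.4167$)
$-696 - D{\left(X,-55 \right)} = -696 - -55 = -696 + 55 = -641$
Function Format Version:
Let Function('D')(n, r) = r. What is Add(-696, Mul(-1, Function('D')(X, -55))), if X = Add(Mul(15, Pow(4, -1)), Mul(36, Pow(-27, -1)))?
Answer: -641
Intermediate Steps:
X = Rational(29, 12) (X = Add(Mul(15, Rational(1, 4)), Mul(36, Rational(-1, 27))) = Add(Rational(15, 4), Rational(-4, 3)) = Rational(29, 12) ≈ 2.4167)
Add(-696, Mul(-1, Function('D')(X, -55))) = Add(-696, Mul(-1, -55)) = Add(-696, 55) = -641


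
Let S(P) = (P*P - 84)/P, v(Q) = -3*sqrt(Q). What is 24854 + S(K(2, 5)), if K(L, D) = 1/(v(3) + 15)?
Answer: 1557209/66 + 16633*sqrt(3)/66 ≈ 24031.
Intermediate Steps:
K(L, D) = 1/(15 - 3*sqrt(3)) (K(L, D) = 1/(-3*sqrt(3) + 15) = 1/(15 - 3*sqrt(3)))
S(P) = (-84 + P**2)/P (S(P) = (P**2 - 84)/P = (-84 + P**2)/P)
24854 + S(K(2, 5)) = 24854 + ((5/66 + sqrt(3)/66) - 84/(5/66 + sqrt(3)/66)) = 24854 + (5/66 - 84/(5/66 + sqrt(3)/66) + sqrt(3)/66) = 1640369/66 - 84/(5/66 + sqrt(3)/66) + sqrt(3)/66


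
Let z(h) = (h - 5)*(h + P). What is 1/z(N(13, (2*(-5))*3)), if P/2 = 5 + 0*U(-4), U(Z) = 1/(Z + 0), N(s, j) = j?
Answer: 1/700 ≈ 0.0014286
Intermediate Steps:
U(Z) = 1/Z
P = 10 (P = 2*(5 + 0/(-4)) = 2*(5 + 0*(-1/4)) = 2*(5 + 0) = 2*5 = 10)
z(h) = (-5 + h)*(10 + h) (z(h) = (h - 5)*(h + 10) = (-5 + h)*(10 + h))
1/z(N(13, (2*(-5))*3)) = 1/(-50 + ((2*(-5))*3)**2 + 5*((2*(-5))*3)) = 1/(-50 + (-10*3)**2 + 5*(-10*3)) = 1/(-50 + (-30)**2 + 5*(-30)) = 1/(-50 + 900 - 150) = 1/700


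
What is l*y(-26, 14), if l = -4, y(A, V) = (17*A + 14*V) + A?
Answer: 1088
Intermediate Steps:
y(A, V) = 14*V + 18*A (y(A, V) = (14*V + 17*A) + A = 14*V + 18*A)
l*y(-26, 14) = -4*(14*14 + 18*(-26)) = -4*(196 - 468) = -4*(-272) = 1088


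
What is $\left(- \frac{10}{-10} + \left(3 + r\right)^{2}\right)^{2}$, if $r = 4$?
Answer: $2500$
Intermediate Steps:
$\left(- \frac{10}{-10} + \left(3 + r\right)^{2}\right)^{2} = \left(- \frac{10}{-10} + \left(3 + 4\right)^{2}\right)^{2} = \left(\left(-10\right) \left(- \frac{1}{10}\right) + 7^{2}\right)^{2} = \left(1 + 49\right)^{2} = 50^{2} = 2500$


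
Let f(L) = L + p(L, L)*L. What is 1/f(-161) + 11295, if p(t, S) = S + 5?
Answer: 281866726/24955 ≈ 11295.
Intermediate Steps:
p(t, S) = 5 + S
f(L) = L + L*(5 + L) (f(L) = L + (5 + L)*L = L + L*(5 + L))
1/f(-161) + 11295 = 1/(-161*(6 - 161)) + 11295 = 1/(-161*(-155)) + 11295 = 1/24955 + 11295 = 281866726/24955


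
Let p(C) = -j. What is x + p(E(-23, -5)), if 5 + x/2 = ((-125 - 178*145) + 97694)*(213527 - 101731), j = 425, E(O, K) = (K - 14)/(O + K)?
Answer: 16044737893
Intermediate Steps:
E(O, K) = (-14 + K)/(K + O)
p(C) = -425 (p(C) = -1*425 = -425)
x = 16044738318 (x = -10 + 2*(((-125 - 178*145) + 97694)*(213527 - 101731)) = -10 + 2*(((-125 - 25810) + 97694)*111796) = -10 + 2*((-25935 + 97694)*111796) = -10 + 2*(71759*111796) = -10 + 2*8022369164 = -10 + 16044738328 = 16044738318)
x + p(E(-23, -5)) = 16044738318 - 425 = 16044737893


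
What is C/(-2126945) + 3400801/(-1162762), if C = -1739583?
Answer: -140826910127/66841373570 ≈ -2.1069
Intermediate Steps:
C/(-2126945) + 3400801/(-1162762) = -1739583/(-2126945) + 3400801/(-1162762) = -1739583*(-1/2126945) + 3400801*(-1/1162762) = 1739583/2126945 - 3400801/1162762 = -140826910127/66841373570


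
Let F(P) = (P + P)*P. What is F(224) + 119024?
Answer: 219376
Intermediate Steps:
F(P) = 2*P**2 (F(P) = (2*P)*P = 2*P**2)
F(224) + 119024 = 2*224**2 + 119024 = 2*50176 + 119024 = 100352 + 119024 = 219376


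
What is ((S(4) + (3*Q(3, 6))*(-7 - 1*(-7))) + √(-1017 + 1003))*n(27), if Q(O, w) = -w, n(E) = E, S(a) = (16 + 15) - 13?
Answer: 486 + 27*I*√14 ≈ 486.0 + 101.02*I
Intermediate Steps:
S(a) = 18 (S(a) = 31 - 13 = 18)
((S(4) + (3*Q(3, 6))*(-7 - 1*(-7))) + √(-1017 + 1003))*n(27) = ((18 + (3*(-1*6))*(-7 - 1*(-7))) + √(-1017 + 1003))*27 = ((18 + (3*(-6))*(-7 + 7)) + √(-14))*27 = ((18 - 18*0) + I*√14)*27 = ((18 + 0) + I*√14)*27 = (18 + I*√14)*27 = 486 + 27*I*√14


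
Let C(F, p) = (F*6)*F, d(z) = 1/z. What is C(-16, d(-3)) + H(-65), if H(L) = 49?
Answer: 1585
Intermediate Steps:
C(F, p) = 6*F² (C(F, p) = (6*F)*F = 6*F²)
C(-16, d(-3)) + H(-65) = 6*(-16)² + 49 = 6*256 + 49 = 1536 + 49 = 1585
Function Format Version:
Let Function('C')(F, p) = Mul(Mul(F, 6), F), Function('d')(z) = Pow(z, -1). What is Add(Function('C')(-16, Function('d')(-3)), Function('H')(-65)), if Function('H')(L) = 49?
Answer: 1585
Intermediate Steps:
Function('C')(F, p) = Mul(6, Pow(F, 2)) (Function('C')(F, p) = Mul(Mul(6, F), F) = Mul(6, Pow(F, 2)))
Add(Function('C')(-16, Function('d')(-3)), Function('H')(-65)) = Add(Mul(6, Pow(-16, 2)), 49) = Add(Mul(6, 256), 49) = Add(1536, 49) = 1585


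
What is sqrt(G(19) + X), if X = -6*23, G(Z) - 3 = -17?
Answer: 2*I*sqrt(38) ≈ 12.329*I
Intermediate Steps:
G(Z) = -14 (G(Z) = 3 - 17 = -14)
X = -138
sqrt(G(19) + X) = sqrt(-14 - 138) = sqrt(-152) = 2*I*sqrt(38)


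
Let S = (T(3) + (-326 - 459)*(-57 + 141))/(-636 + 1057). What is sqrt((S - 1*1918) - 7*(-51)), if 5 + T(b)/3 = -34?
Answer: I*sqrt(304483198)/421 ≈ 41.448*I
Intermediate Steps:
T(b) = -117 (T(b) = -15 + 3*(-34) = -15 - 102 = -117)
S = -66057/421 (S = (-117 + (-326 - 459)*(-57 + 141))/(-636 + 1057) = (-117 - 785*84)/421 = (-117 - 65940)*(1/421) = -66057*1/421 = -66057/421 ≈ -156.91)
sqrt((S - 1*1918) - 7*(-51)) = sqrt((-66057/421 - 1*1918) - 7*(-51)) = sqrt((-66057/421 - 1918) + 357) = sqrt(-873535/421 + 357) = sqrt(-723238/421) = I*sqrt(304483198)/421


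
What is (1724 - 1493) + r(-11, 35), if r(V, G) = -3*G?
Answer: 126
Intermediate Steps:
(1724 - 1493) + r(-11, 35) = (1724 - 1493) - 3*35 = 231 - 105 = 126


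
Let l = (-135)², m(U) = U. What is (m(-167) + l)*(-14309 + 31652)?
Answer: 313179894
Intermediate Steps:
l = 18225
(m(-167) + l)*(-14309 + 31652) = (-167 + 18225)*(-14309 + 31652) = 18058*17343 = 313179894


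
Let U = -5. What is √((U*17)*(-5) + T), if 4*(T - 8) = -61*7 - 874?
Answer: √431/2 ≈ 10.380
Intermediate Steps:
T = -1269/4 (T = 8 + (-61*7 - 874)/4 = 8 + (-427 - 874)/4 = 8 + (¼)*(-1301) = 8 - 1301/4 = -1269/4 ≈ -317.25)
√((U*17)*(-5) + T) = √(-5*17*(-5) - 1269/4) = √(-85*(-5) - 1269/4) = √(425 - 1269/4) = √(431/4) = √431/2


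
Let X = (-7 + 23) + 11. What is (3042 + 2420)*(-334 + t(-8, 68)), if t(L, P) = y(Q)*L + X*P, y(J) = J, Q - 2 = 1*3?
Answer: 7985444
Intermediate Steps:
Q = 5 (Q = 2 + 1*3 = 2 + 3 = 5)
X = 27 (X = 16 + 11 = 27)
t(L, P) = 5*L + 27*P
(3042 + 2420)*(-334 + t(-8, 68)) = (3042 + 2420)*(-334 + (5*(-8) + 27*68)) = 5462*(-334 + (-40 + 1836)) = 5462*(-334 + 1796) = 5462*1462 = 7985444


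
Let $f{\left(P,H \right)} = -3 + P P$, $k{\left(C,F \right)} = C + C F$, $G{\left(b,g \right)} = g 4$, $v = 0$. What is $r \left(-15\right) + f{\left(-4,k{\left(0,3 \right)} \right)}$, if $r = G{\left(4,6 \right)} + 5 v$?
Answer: $-347$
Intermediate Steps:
$G{\left(b,g \right)} = 4 g$
$f{\left(P,H \right)} = -3 + P^{2}$
$r = 24$ ($r = 4 \cdot 6 + 5 \cdot 0 = 24 + 0 = 24$)
$r \left(-15\right) + f{\left(-4,k{\left(0,3 \right)} \right)} = 24 \left(-15\right) - \left(3 - \left(-4\right)^{2}\right) = -360 + \left(-3 + 16\right) = -360 + 13 = -347$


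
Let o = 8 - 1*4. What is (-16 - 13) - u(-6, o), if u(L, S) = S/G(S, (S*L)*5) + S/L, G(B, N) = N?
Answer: -283/10 ≈ -28.300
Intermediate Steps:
o = 4 (o = 8 - 4 = 4)
u(L, S) = 1/(5*L) + S/L (u(L, S) = S/(((S*L)*5)) + S/L = S/(((L*S)*5)) + S/L = S/((5*L*S)) + S/L = S*(1/(5*L*S)) + S/L = 1/(5*L) + S/L)
(-16 - 13) - u(-6, o) = (-16 - 13) - (1/5 + 4)/(-6) = -29 - (-1)*21/(6*5) = -29 - 1*(-7/10) = -29 + 7/10 = -283/10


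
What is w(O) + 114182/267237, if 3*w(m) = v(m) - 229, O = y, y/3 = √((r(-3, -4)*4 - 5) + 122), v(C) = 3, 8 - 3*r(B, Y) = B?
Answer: -20017672/267237 ≈ -74.906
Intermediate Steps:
r(B, Y) = 8/3 - B/3
y = √1185 (y = 3*√(((8/3 - ⅓*(-3))*4 - 5) + 122) = 3*√(((8/3 + 1)*4 - 5) + 122) = 3*√(((11/3)*4 - 5) + 122) = 3*√((44/3 - 5) + 122) = 3*√(29/3 + 122) = 3*√(395/3) = 3*(√1185/3) = √1185 ≈ 34.424)
O = √1185 ≈ 34.424
w(m) = -226/3 (w(m) = (3 - 229)/3 = (⅓)*(-226) = -226/3)
w(O) + 114182/267237 = -226/3 + 114182/267237 = -20017672/267237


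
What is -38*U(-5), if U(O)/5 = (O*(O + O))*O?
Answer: 47500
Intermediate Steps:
U(O) = 10*O³ (U(O) = 5*((O*(O + O))*O) = 5*((O*(2*O))*O) = 5*((2*O²)*O) = 5*(2*O³) = 10*O³)
-38*U(-5) = -380*(-5)³ = -380*(-125) = -38*(-1250) = 47500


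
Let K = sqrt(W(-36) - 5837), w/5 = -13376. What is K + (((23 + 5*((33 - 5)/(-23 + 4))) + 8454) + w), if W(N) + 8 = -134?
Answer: -1109797/19 + I*sqrt(5979) ≈ -58410.0 + 77.324*I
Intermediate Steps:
w = -66880 (w = 5*(-13376) = -66880)
W(N) = -142 (W(N) = -8 - 134 = -142)
K = I*sqrt(5979) (K = sqrt(-142 - 5837) = sqrt(-5979) = I*sqrt(5979) ≈ 77.324*I)
K + (((23 + 5*((33 - 5)/(-23 + 4))) + 8454) + w) = I*sqrt(5979) + (((23 + 5*((33 - 5)/(-23 + 4))) + 8454) - 66880) = I*sqrt(5979) + (((23 + 5*(28/(-19))) + 8454) - 66880) = I*sqrt(5979) + (((23 + 5*(28*(-1/19))) + 8454) - 66880) = I*sqrt(5979) + (((23 + 5*(-28/19)) + 8454) - 66880) = I*sqrt(5979) + (((23 - 140/19) + 8454) - 66880) = I*sqrt(5979) + ((297/19 + 8454) - 66880) = I*sqrt(5979) + (160923/19 - 66880) = I*sqrt(5979) - 1109797/19 = -1109797/19 + I*sqrt(5979)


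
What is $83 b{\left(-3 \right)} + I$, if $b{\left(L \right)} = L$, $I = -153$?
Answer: $-402$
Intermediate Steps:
$83 b{\left(-3 \right)} + I = 83 \left(-3\right) - 153 = -249 - 153 = -402$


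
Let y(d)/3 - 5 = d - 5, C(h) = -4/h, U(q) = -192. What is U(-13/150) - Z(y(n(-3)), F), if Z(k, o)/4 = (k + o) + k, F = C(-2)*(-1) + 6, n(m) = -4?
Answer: -112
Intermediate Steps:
y(d) = 3*d (y(d) = 15 + 3*(d - 5) = 15 + 3*(-5 + d) = 15 + (-15 + 3*d) = 3*d)
F = 4 (F = -4/(-2)*(-1) + 6 = -4*(-½)*(-1) + 6 = 2*(-1) + 6 = -2 + 6 = 4)
Z(k, o) = 4*o + 8*k (Z(k, o) = 4*((k + o) + k) = 4*(o + 2*k) = 4*o + 8*k)
U(-13/150) - Z(y(n(-3)), F) = -192 - (4*4 + 8*(3*(-4))) = -192 - (16 + 8*(-12)) = -192 - (16 - 96) = -192 - 1*(-80) = -192 + 80 = -112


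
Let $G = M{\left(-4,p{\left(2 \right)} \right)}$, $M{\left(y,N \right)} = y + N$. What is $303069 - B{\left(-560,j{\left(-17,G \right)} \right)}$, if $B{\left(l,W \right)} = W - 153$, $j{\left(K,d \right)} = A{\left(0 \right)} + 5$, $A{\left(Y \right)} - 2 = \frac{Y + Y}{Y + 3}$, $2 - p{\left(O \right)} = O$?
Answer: $303215$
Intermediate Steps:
$p{\left(O \right)} = 2 - O$
$A{\left(Y \right)} = 2 + \frac{2 Y}{3 + Y}$ ($A{\left(Y \right)} = 2 + \frac{Y + Y}{Y + 3} = 2 + \frac{2 Y}{3 + Y}$)
$M{\left(y,N \right)} = N + y$
$G = -4$ ($G = \left(2 - 2\right) - 4 = 0 - 4 = -4$)
$j{\left(K,d \right)} = 7$ ($j{\left(K,d \right)} = \frac{2 \left(3 + 2 \cdot 0\right)}{3 + 0} + 5 = \frac{2 \left(3 + 0\right)}{3} + 5 = 2 \cdot \frac{1}{3} \cdot 3 + 5 = 2 + 5 = 7$)
$B{\left(l,W \right)} = -153 + W$ ($B{\left(l,W \right)} = W - 153 = -153 + W$)
$303069 - B{\left(-560,j{\left(-17,G \right)} \right)} = 303069 - \left(-153 + 7\right) = 303069 - -146 = 303069 + 146 = 303215$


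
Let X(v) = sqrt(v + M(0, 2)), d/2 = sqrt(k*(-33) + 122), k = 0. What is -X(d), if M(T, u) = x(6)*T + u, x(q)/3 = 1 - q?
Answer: -sqrt(2 + 2*sqrt(122)) ≈ -4.9082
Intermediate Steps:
x(q) = 3 - 3*q (x(q) = 3*(1 - q) = 3 - 3*q)
d = 2*sqrt(122) (d = 2*sqrt(0*(-33) + 122) = 2*sqrt(0 + 122) = 2*sqrt(122) ≈ 22.091)
M(T, u) = u - 15*T (M(T, u) = (3 - 3*6)*T + u = (3 - 18)*T + u = -15*T + u = u - 15*T)
X(v) = sqrt(2 + v) (X(v) = sqrt(v + (2 - 15*0)) = sqrt(v + (2 + 0)) = sqrt(v + 2) = sqrt(2 + v))
-X(d) = -sqrt(2 + 2*sqrt(122))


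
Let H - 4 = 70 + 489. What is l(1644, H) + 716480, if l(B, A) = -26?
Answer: 716454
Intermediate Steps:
H = 563 (H = 4 + (70 + 489) = 4 + 559 = 563)
l(1644, H) + 716480 = -26 + 716480 = 716454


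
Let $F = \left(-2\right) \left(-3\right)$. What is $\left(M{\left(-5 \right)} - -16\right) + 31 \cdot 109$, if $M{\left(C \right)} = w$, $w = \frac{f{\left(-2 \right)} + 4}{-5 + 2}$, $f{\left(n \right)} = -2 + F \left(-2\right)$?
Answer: $\frac{10195}{3} \approx 3398.3$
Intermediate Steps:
$F = 6$
$f{\left(n \right)} = -14$ ($f{\left(n \right)} = -2 + 6 \left(-2\right) = -2 - 12 = -14$)
$w = \frac{10}{3}$ ($w = \frac{-14 + 4}{-5 + 2} = - \frac{10}{-3} = \left(-10\right) \left(- \frac{1}{3}\right) = \frac{10}{3} \approx 3.3333$)
$M{\left(C \right)} = \frac{10}{3}$
$\left(M{\left(-5 \right)} - -16\right) + 31 \cdot 109 = \left(\frac{10}{3} - -16\right) + 31 \cdot 109 = \left(\frac{10}{3} + 16\right) + 3379 = \frac{58}{3} + 3379 = \frac{10195}{3}$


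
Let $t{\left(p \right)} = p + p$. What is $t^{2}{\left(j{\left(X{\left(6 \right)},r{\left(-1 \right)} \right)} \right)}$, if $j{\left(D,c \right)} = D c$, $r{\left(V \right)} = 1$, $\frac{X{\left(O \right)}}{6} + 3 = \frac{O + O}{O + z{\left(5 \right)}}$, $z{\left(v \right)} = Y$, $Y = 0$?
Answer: $144$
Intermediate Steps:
$z{\left(v \right)} = 0$
$X{\left(O \right)} = -6$ ($X{\left(O \right)} = -18 + 6 \frac{O + O}{O + 0} = -18 + 6 \frac{2 O}{O} = -18 + 6 \cdot 2 = -18 + 12 = -6$)
$t{\left(p \right)} = 2 p$
$t^{2}{\left(j{\left(X{\left(6 \right)},r{\left(-1 \right)} \right)} \right)} = \left(2 \left(\left(-6\right) 1\right)\right)^{2} = \left(2 \left(-6\right)\right)^{2} = \left(-12\right)^{2} = 144$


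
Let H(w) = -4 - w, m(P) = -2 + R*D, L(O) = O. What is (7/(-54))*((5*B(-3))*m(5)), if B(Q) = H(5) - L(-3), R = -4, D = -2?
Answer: 70/3 ≈ 23.333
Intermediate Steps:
m(P) = 6 (m(P) = -2 - 4*(-2) = -2 + 8 = 6)
B(Q) = -6 (B(Q) = (-4 - 1*5) - 1*(-3) = (-4 - 5) + 3 = -9 + 3 = -6)
(7/(-54))*((5*B(-3))*m(5)) = (7/(-54))*((5*(-6))*6) = (7*(-1/54))*(-30*6) = -7/54*(-180) = 70/3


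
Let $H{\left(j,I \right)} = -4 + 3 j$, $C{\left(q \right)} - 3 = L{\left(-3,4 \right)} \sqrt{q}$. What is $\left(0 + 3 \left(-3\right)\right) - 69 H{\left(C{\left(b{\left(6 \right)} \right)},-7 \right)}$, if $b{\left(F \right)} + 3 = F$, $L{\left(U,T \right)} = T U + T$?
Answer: $-354 + 1656 \sqrt{3} \approx 2514.3$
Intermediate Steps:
$L{\left(U,T \right)} = T + T U$
$b{\left(F \right)} = -3 + F$
$C{\left(q \right)} = 3 - 8 \sqrt{q}$ ($C{\left(q \right)} = 3 + 4 \left(1 - 3\right) \sqrt{q} = 3 + 4 \left(-2\right) \sqrt{q} = 3 - 8 \sqrt{q}$)
$\left(0 + 3 \left(-3\right)\right) - 69 H{\left(C{\left(b{\left(6 \right)} \right)},-7 \right)} = \left(0 + 3 \left(-3\right)\right) - 69 \left(-4 + 3 \left(3 - 8 \sqrt{-3 + 6}\right)\right) = \left(0 - 9\right) - 69 \left(-4 + 3 \left(3 - 8 \sqrt{3}\right)\right) = -9 - 69 \left(-4 + \left(9 - 24 \sqrt{3}\right)\right) = -9 - 69 \left(5 - 24 \sqrt{3}\right) = -9 - \left(345 - 1656 \sqrt{3}\right) = -354 + 1656 \sqrt{3}$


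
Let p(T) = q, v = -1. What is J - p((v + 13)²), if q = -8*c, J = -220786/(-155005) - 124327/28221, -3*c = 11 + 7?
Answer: -223011517969/4374396105 ≈ -50.981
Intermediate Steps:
c = -6 (c = -(11 + 7)/3 = -⅓*18 = -6)
J = -13040504929/4374396105 (J = -220786*(-1/155005) - 124327*1/28221 = 220786/155005 - 124327/28221 = -13040504929/4374396105 ≈ -2.9811)
q = 48 (q = -8*(-6) = 48)
p(T) = 48
J - p((v + 13)²) = -13040504929/4374396105 - 1*48 = -13040504929/4374396105 - 48 = -223011517969/4374396105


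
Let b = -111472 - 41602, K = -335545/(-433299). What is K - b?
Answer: 66327146671/433299 ≈ 1.5307e+5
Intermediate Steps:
K = 335545/433299 (K = -335545*(-1/433299) = 335545/433299 ≈ 0.77440)
b = -153074
K - b = 335545/433299 - 1*(-153074) = 335545/433299 + 153074 = 66327146671/433299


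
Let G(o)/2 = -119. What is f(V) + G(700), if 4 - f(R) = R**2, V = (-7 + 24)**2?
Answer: -83755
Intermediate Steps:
G(o) = -238 (G(o) = 2*(-119) = -238)
V = 289 (V = 17**2 = 289)
f(R) = 4 - R**2
f(V) + G(700) = (4 - 1*289**2) - 238 = (4 - 1*83521) - 238 = (4 - 83521) - 238 = -83517 - 238 = -83755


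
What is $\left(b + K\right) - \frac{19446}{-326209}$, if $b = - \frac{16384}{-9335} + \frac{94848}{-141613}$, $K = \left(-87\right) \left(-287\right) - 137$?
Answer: $\frac{10708906038804317778}{431234386817195} \approx 24833.0$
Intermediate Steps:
$K = 24832$ ($K = 24969 - 137 = 24832$)
$b = \frac{1434781312}{1321957355}$ ($b = \left(-16384\right) \left(- \frac{1}{9335}\right) + 94848 \left(- \frac{1}{141613}\right) = \frac{16384}{9335} - \frac{94848}{141613} = \frac{1434781312}{1321957355} \approx 1.0853$)
$\left(b + K\right) - \frac{19446}{-326209} = \left(\frac{1434781312}{1321957355} + 24832\right) - \frac{19446}{-326209} = \frac{32828279820672}{1321957355} - - \frac{19446}{326209} = \frac{32828279820672}{1321957355} + \frac{19446}{326209} = \frac{10708906038804317778}{431234386817195}$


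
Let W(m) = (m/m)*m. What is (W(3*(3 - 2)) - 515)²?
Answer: 262144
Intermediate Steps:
W(m) = m (W(m) = 1*m = m)
(W(3*(3 - 2)) - 515)² = (3*(3 - 2) - 515)² = (3*1 - 515)² = (3 - 515)² = (-512)² = 262144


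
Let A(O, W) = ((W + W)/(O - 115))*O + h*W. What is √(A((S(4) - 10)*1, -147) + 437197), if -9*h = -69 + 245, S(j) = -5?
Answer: 16*√2614443/39 ≈ 663.35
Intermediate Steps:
h = -176/9 (h = -(-69 + 245)/9 = -⅑*176 = -176/9 ≈ -19.556)
A(O, W) = -176*W/9 + 2*O*W/(-115 + O) (A(O, W) = ((W + W)/(O - 115))*O - 176*W/9 = ((2*W)/(-115 + O))*O - 176*W/9 = (2*W/(-115 + O))*O - 176*W/9 = 2*O*W/(-115 + O) - 176*W/9 = -176*W/9 + 2*O*W/(-115 + O))
√(A((S(4) - 10)*1, -147) + 437197) = √((2/9)*(-147)*(10120 - 79*(-5 - 10))/(-115 + (-5 - 10)*1) + 437197) = √((2/9)*(-147)*(10120 - (-1185))/(-115 - 15*1) + 437197) = √((2/9)*(-147)*(10120 - 79*(-15))/(-115 - 15) + 437197) = √((2/9)*(-147)*(10120 + 1185)/(-130) + 437197) = √((2/9)*(-147)*(-1/130)*11305 + 437197) = √(110789/39 + 437197) = √(17161472/39) = 16*√2614443/39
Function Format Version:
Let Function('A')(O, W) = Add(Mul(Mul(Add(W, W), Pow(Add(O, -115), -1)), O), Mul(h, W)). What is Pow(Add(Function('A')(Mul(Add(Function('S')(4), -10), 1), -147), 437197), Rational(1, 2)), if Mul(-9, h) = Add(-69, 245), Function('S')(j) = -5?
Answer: Mul(Rational(16, 39), Pow(2614443, Rational(1, 2))) ≈ 663.35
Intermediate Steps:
h = Rational(-176, 9) (h = Mul(Rational(-1, 9), Add(-69, 245)) = Mul(Rational(-1, 9), 176) = Rational(-176, 9) ≈ -19.556)
Function('A')(O, W) = Add(Mul(Rational(-176, 9), W), Mul(2, O, W, Pow(Add(-115, O), -1))) (Function('A')(O, W) = Add(Mul(Mul(Add(W, W), Pow(Add(O, -115), -1)), O), Mul(Rational(-176, 9), W)) = Add(Mul(Mul(Mul(2, W), Pow(Add(-115, O), -1)), O), Mul(Rational(-176, 9), W)) = Add(Mul(Mul(2, W, Pow(Add(-115, O), -1)), O), Mul(Rational(-176, 9), W)) = Add(Mul(2, O, W, Pow(Add(-115, O), -1)), Mul(Rational(-176, 9), W)) = Add(Mul(Rational(-176, 9), W), Mul(2, O, W, Pow(Add(-115, O), -1))))
Pow(Add(Function('A')(Mul(Add(Function('S')(4), -10), 1), -147), 437197), Rational(1, 2)) = Pow(Add(Mul(Rational(2, 9), -147, Pow(Add(-115, Mul(Add(-5, -10), 1)), -1), Add(10120, Mul(-79, Mul(Add(-5, -10), 1)))), 437197), Rational(1, 2)) = Pow(Add(Mul(Rational(2, 9), -147, Pow(Add(-115, Mul(-15, 1)), -1), Add(10120, Mul(-79, Mul(-15, 1)))), 437197), Rational(1, 2)) = Pow(Add(Mul(Rational(2, 9), -147, Pow(Add(-115, -15), -1), Add(10120, Mul(-79, -15))), 437197), Rational(1, 2)) = Pow(Add(Mul(Rational(2, 9), -147, Pow(-130, -1), Add(10120, 1185)), 437197), Rational(1, 2)) = Pow(Add(Mul(Rational(2, 9), -147, Rational(-1, 130), 11305), 437197), Rational(1, 2)) = Pow(Add(Rational(110789, 39), 437197), Rational(1, 2)) = Pow(Rational(17161472, 39), Rational(1, 2)) = Mul(Rational(16, 39), Pow(2614443, Rational(1, 2)))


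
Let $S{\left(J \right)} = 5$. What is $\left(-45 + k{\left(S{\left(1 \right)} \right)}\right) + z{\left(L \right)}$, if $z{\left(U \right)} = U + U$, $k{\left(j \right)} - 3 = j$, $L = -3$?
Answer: $-43$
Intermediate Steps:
$k{\left(j \right)} = 3 + j$
$z{\left(U \right)} = 2 U$
$\left(-45 + k{\left(S{\left(1 \right)} \right)}\right) + z{\left(L \right)} = \left(-45 + \left(3 + 5\right)\right) + 2 \left(-3\right) = \left(-45 + 8\right) - 6 = -37 - 6 = -43$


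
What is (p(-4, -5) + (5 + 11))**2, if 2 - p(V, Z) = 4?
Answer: 196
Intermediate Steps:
p(V, Z) = -2 (p(V, Z) = 2 - 1*4 = 2 - 4 = -2)
(p(-4, -5) + (5 + 11))**2 = (-2 + (5 + 11))**2 = (-2 + 16)**2 = 14**2 = 196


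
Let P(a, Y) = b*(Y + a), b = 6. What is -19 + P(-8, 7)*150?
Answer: -919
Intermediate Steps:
P(a, Y) = 6*Y + 6*a (P(a, Y) = 6*(Y + a) = 6*Y + 6*a)
-19 + P(-8, 7)*150 = -19 + (6*7 + 6*(-8))*150 = -19 + (42 - 48)*150 = -19 - 6*150 = -19 - 900 = -919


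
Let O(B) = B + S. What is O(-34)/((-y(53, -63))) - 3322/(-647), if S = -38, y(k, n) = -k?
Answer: 129482/34291 ≈ 3.7760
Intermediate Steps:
O(B) = -38 + B (O(B) = B - 38 = -38 + B)
O(-34)/((-y(53, -63))) - 3322/(-647) = (-38 - 34)/((-(-1)*53)) - 3322/(-647) = -72/((-1*(-53))) - 3322*(-1/647) = -72/53 + 3322/647 = 129482/34291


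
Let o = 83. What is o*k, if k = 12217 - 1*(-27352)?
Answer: 3284227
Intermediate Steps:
k = 39569 (k = 12217 + 27352 = 39569)
o*k = 83*39569 = 3284227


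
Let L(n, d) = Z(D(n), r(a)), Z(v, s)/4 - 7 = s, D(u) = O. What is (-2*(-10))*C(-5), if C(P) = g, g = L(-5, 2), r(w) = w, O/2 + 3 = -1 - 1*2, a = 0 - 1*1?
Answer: 480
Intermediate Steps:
a = -1 (a = 0 - 1 = -1)
O = -12 (O = -6 + 2*(-1 - 1*2) = -6 + 2*(-1 - 2) = -6 + 2*(-3) = -6 - 6 = -12)
D(u) = -12
Z(v, s) = 28 + 4*s
L(n, d) = 24 (L(n, d) = 28 + 4*(-1) = 28 - 4 = 24)
g = 24
C(P) = 24
(-2*(-10))*C(-5) = -2*(-10)*24 = 20*24 = 480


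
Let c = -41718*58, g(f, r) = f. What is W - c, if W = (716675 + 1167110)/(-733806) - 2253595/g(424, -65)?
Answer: 375589198304863/155566872 ≈ 2.4143e+6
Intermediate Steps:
c = -2419644
W = -827250128705/155566872 (W = (716675 + 1167110)/(-733806) - 2253595/424 = 1883785*(-1/733806) - 2253595*1/424 = -1883785/733806 - 2253595/424 = -827250128705/155566872 ≈ -5317.6)
W - c = -827250128705/155566872 - 1*(-2419644) = -827250128705/155566872 + 2419644 = 375589198304863/155566872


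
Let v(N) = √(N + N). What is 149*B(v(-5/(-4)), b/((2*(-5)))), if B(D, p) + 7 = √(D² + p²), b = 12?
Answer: -1043 + 149*√394/10 ≈ -747.24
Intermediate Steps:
v(N) = √2*√N (v(N) = √(2*N) = √2*√N)
B(D, p) = -7 + √(D² + p²)
149*B(v(-5/(-4)), b/((2*(-5)))) = 149*(-7 + √((√2*√(-5/(-4)))² + (12/((2*(-5))))²)) = 149*(-7 + √((√2*√(-5*(-¼)))² + (12/(-10))²)) = 149*(-7 + √((√2*√(5/4))² + (12*(-⅒))²)) = 149*(-7 + √((√2*(√5/2))² + (-6/5)²)) = 149*(-7 + √((√10/2)² + 36/25)) = 149*(-7 + √(5/2 + 36/25)) = 149*(-7 + √(197/50)) = 149*(-7 + √394/10) = -1043 + 149*√394/10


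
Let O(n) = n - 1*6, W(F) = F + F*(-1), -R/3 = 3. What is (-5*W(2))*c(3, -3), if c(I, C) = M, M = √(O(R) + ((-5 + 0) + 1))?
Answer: 0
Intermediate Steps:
R = -9 (R = -3*3 = -9)
W(F) = 0 (W(F) = F - F = 0)
O(n) = -6 + n (O(n) = n - 6 = -6 + n)
M = I*√19 (M = √((-6 - 9) + ((-5 + 0) + 1)) = √(-15 + (-5 + 1)) = √(-15 - 4) = √(-19) = I*√19 ≈ 4.3589*I)
c(I, C) = I*√19
(-5*W(2))*c(3, -3) = (-5*0)*(I*√19) = 0*(I*√19) = 0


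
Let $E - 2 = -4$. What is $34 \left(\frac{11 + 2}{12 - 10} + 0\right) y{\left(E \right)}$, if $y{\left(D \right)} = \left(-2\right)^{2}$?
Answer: $884$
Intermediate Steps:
$E = -2$ ($E = 2 - 4 = -2$)
$y{\left(D \right)} = 4$
$34 \left(\frac{11 + 2}{12 - 10} + 0\right) y{\left(E \right)} = 34 \left(\frac{11 + 2}{12 - 10} + 0\right) 4 = 34 \left(\frac{13}{2} + 0\right) 4 = 34 \cdot \frac{13}{2} \cdot 4 = 221 \cdot 4 = 884$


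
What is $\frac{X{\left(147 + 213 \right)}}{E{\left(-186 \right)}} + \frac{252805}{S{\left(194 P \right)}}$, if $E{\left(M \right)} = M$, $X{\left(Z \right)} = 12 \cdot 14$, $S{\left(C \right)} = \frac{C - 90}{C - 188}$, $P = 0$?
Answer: $\frac{147334502}{279} \approx 5.2808 \cdot 10^{5}$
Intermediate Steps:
$S{\left(C \right)} = \frac{-90 + C}{-188 + C}$
$X{\left(Z \right)} = 168$
$\frac{X{\left(147 + 213 \right)}}{E{\left(-186 \right)}} + \frac{252805}{S{\left(194 P \right)}} = \frac{168}{-186} + \frac{252805}{\frac{1}{-188 + 194 \cdot 0} \left(-90 + 194 \cdot 0\right)} = 168 \left(- \frac{1}{186}\right) + \frac{252805}{\frac{1}{-188 + 0} \left(-90 + 0\right)} = - \frac{28}{31} + \frac{252805}{\frac{1}{-188} \left(-90\right)} = - \frac{28}{31} + \frac{252805}{\left(- \frac{1}{188}\right) \left(-90\right)} = - \frac{28}{31} + \frac{252805}{\frac{45}{94}} = - \frac{28}{31} + 252805 \cdot \frac{94}{45} = - \frac{28}{31} + \frac{4752734}{9} = \frac{147334502}{279}$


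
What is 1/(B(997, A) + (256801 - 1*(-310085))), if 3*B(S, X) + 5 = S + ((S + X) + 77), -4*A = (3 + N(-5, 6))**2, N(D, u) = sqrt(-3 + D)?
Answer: 12*I/(12*sqrt(2) + 6810895*I) ≈ 1.7619e-6 + 4.39e-12*I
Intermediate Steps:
A = -(3 + 2*I*sqrt(2))**2/4 (A = -(3 + sqrt(-3 - 5))**2/4 = -(3 + sqrt(-8))**2/4 = -(3 + 2*I*sqrt(2))**2/4 ≈ -0.25 - 4.2426*I)
B(S, X) = 24 + X/3 + 2*S/3 (B(S, X) = -5/3 + (S + ((S + X) + 77))/3 = -5/3 + (S + (77 + S + X))/3 = -5/3 + (77 + X + 2*S)/3 = -5/3 + (77/3 + X/3 + 2*S/3) = 24 + X/3 + 2*S/3)
1/(B(997, A) + (256801 - 1*(-310085))) = 1/((24 + (-1/4 - 3*I*sqrt(2))/3 + (2/3)*997) + (256801 - 1*(-310085))) = 1/((24 + (-1/12 - I*sqrt(2)) + 1994/3) + (256801 + 310085)) = 1/((8263/12 - I*sqrt(2)) + 566886) = 1/(6810895/12 - I*sqrt(2))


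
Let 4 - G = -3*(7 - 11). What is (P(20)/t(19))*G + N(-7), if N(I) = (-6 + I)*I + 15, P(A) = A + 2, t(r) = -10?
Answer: 618/5 ≈ 123.60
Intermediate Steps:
G = -8 (G = 4 - (-3)*(7 - 11) = 4 - (-3)*(-4) = 4 - 1*12 = 4 - 12 = -8)
P(A) = 2 + A
N(I) = 15 + I*(-6 + I) (N(I) = I*(-6 + I) + 15 = 15 + I*(-6 + I))
(P(20)/t(19))*G + N(-7) = ((2 + 20)/(-10))*(-8) + (15 + (-7)² - 6*(-7)) = (22*(-⅒))*(-8) + (15 + 49 + 42) = -11/5*(-8) + 106 = 88/5 + 106 = 618/5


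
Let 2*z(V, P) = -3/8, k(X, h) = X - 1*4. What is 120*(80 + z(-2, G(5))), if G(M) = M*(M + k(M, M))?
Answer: 19155/2 ≈ 9577.5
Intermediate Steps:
k(X, h) = -4 + X (k(X, h) = X - 4 = -4 + X)
G(M) = M*(-4 + 2*M) (G(M) = M*(M + (-4 + M)) = M*(-4 + 2*M))
z(V, P) = -3/16 (z(V, P) = (-3/8)/2 = (-3*1/8)/2 = (1/2)*(-3/8) = -3/16)
120*(80 + z(-2, G(5))) = 120*(80 - 3/16) = 120*(1277/16) = 19155/2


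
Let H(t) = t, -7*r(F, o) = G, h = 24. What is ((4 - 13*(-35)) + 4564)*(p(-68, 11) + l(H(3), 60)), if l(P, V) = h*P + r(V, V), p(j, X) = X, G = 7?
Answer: 411886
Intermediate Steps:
r(F, o) = -1 (r(F, o) = -⅐*7 = -1)
l(P, V) = -1 + 24*P (l(P, V) = 24*P - 1 = -1 + 24*P)
((4 - 13*(-35)) + 4564)*(p(-68, 11) + l(H(3), 60)) = ((4 - 13*(-35)) + 4564)*(11 + (-1 + 24*3)) = ((4 + 455) + 4564)*(11 + (-1 + 72)) = (459 + 4564)*(11 + 71) = 5023*82 = 411886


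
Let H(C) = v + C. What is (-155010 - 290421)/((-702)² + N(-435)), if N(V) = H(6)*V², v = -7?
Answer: -148477/101193 ≈ -1.4673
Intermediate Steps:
H(C) = -7 + C
N(V) = -V² (N(V) = (-7 + 6)*V² = -V²)
(-155010 - 290421)/((-702)² + N(-435)) = (-155010 - 290421)/((-702)² - 1*(-435)²) = -445431/(492804 - 1*189225) = -445431/(492804 - 189225) = -445431/303579 = -445431*1/303579 = -148477/101193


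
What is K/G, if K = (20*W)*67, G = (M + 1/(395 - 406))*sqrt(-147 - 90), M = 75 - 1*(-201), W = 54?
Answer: -53064*I*sqrt(237)/47953 ≈ -17.036*I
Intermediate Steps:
M = 276 (M = 75 + 201 = 276)
G = 3035*I*sqrt(237)/11 (G = (276 + 1/(395 - 406))*sqrt(-147 - 90) = (276 + 1/(-11))*sqrt(-237) = (276 - 1/11)*(I*sqrt(237)) = 3035*(I*sqrt(237))/11 = 3035*I*sqrt(237)/11 ≈ 4247.6*I)
K = 72360 (K = (20*54)*67 = 1080*67 = 72360)
K/G = 72360/((3035*I*sqrt(237)/11)) = 72360*(-11*I*sqrt(237)/719295) = -53064*I*sqrt(237)/47953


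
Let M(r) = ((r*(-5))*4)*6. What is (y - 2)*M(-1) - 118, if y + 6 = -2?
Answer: -1318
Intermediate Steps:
y = -8 (y = -6 - 2 = -8)
M(r) = -120*r (M(r) = (-5*r*4)*6 = -20*r*6 = -120*r)
(y - 2)*M(-1) - 118 = (-8 - 2)*(-120*(-1)) - 118 = -10*120 - 118 = -1200 - 118 = -1318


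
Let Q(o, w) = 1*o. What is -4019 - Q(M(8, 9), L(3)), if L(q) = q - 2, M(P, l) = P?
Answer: -4027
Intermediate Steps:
L(q) = -2 + q
Q(o, w) = o
-4019 - Q(M(8, 9), L(3)) = -4019 - 1*8 = -4019 - 8 = -4027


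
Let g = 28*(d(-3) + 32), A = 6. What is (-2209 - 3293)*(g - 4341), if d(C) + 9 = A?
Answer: 19416558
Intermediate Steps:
d(C) = -3 (d(C) = -9 + 6 = -3)
g = 812 (g = 28*(-3 + 32) = 28*29 = 812)
(-2209 - 3293)*(g - 4341) = (-2209 - 3293)*(812 - 4341) = -5502*(-3529) = 19416558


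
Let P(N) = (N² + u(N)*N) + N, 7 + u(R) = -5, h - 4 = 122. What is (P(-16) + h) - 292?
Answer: 266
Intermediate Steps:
h = 126 (h = 4 + 122 = 126)
u(R) = -12 (u(R) = -7 - 5 = -12)
P(N) = N² - 11*N (P(N) = (N² - 12*N) + N = N² - 11*N)
(P(-16) + h) - 292 = (-16*(-11 - 16) + 126) - 292 = (-16*(-27) + 126) - 292 = (432 + 126) - 292 = 558 - 292 = 266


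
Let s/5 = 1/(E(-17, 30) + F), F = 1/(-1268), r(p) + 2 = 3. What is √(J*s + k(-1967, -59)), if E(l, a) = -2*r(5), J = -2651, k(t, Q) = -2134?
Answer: 7*√589898166/2537 ≈ 67.014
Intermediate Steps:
r(p) = 1 (r(p) = -2 + 3 = 1)
F = -1/1268 ≈ -0.00078864
E(l, a) = -2 (E(l, a) = -2*1 = -2)
s = -6340/2537 (s = 5/(-2 - 1/1268) = 5/(-2537/1268) = 5*(-1268/2537) = -6340/2537 ≈ -2.4990)
√(J*s + k(-1967, -59)) = √(-2651*(-6340/2537) - 2134) = √(16807340/2537 - 2134) = √(11393382/2537) = 7*√589898166/2537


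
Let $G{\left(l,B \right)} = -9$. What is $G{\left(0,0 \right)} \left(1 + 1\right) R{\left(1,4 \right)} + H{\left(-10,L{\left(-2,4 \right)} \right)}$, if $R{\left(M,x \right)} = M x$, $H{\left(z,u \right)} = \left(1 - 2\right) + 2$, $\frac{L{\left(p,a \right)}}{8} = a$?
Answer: $-71$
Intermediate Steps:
$L{\left(p,a \right)} = 8 a$
$H{\left(z,u \right)} = 1$ ($H{\left(z,u \right)} = \left(1 + \left(-3 + 1\right)\right) + 2 = \left(1 - 2\right) + 2 = -1 + 2 = 1$)
$G{\left(0,0 \right)} \left(1 + 1\right) R{\left(1,4 \right)} + H{\left(-10,L{\left(-2,4 \right)} \right)} = - 9 \left(1 + 1\right) 1 \cdot 4 + 1 = - 9 \cdot 2 \cdot 4 + 1 = \left(-9\right) 8 + 1 = -72 + 1 = -71$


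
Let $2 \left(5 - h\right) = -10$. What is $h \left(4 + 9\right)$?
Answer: $130$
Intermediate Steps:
$h = 10$ ($h = 5 - -5 = 5 + 5 = 10$)
$h \left(4 + 9\right) = 10 \left(4 + 9\right) = 10 \cdot 13 = 130$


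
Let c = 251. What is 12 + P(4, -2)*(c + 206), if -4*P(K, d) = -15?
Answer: 6903/4 ≈ 1725.8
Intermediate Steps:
P(K, d) = 15/4 (P(K, d) = -¼*(-15) = 15/4)
12 + P(4, -2)*(c + 206) = 12 + 15*(251 + 206)/4 = 12 + (15/4)*457 = 12 + 6855/4 = 6903/4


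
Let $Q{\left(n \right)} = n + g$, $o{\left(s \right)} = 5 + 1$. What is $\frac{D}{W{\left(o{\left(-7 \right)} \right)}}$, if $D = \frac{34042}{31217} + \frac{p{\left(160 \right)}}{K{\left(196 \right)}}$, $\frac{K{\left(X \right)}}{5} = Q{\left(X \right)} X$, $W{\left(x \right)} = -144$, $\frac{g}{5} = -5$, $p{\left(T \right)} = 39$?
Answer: $- \frac{100104839}{13216029120} \approx -0.0075745$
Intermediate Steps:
$g = -25$ ($g = 5 \left(-5\right) = -25$)
$o{\left(s \right)} = 6$
$Q{\left(n \right)} = -25 + n$ ($Q{\left(n \right)} = n - 25 = -25 + n$)
$K{\left(X \right)} = 5 X \left(-25 + X\right)$ ($K{\left(X \right)} = 5 \left(-25 + X\right) X = 5 X \left(-25 + X\right)$)
$D = \frac{100104839}{91777980}$ ($D = \frac{34042}{31217} + \frac{39}{5 \cdot 196 \left(-25 + 196\right)} = 34042 \cdot \frac{1}{31217} + \frac{39}{5 \cdot 196 \cdot 171} = \frac{34042}{31217} + \frac{39}{167580} = \frac{34042}{31217} + 39 \cdot \frac{1}{167580} = \frac{34042}{31217} + \frac{13}{55860} = \frac{100104839}{91777980} \approx 1.0907$)
$\frac{D}{W{\left(o{\left(-7 \right)} \right)}} = \frac{100104839}{91777980 \left(-144\right)} = \frac{100104839}{91777980} \left(- \frac{1}{144}\right) = - \frac{100104839}{13216029120}$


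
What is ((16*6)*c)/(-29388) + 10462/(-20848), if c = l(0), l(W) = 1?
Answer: -12894111/25528376 ≈ -0.50509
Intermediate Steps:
c = 1
((16*6)*c)/(-29388) + 10462/(-20848) = ((16*6)*1)/(-29388) + 10462/(-20848) = (96*1)*(-1/29388) + 10462*(-1/20848) = 96*(-1/29388) - 5231/10424 = -8/2449 - 5231/10424 = -12894111/25528376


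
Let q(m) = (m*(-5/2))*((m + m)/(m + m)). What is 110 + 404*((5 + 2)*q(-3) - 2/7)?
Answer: 148432/7 ≈ 21205.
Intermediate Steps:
q(m) = -5*m/2 (q(m) = (m*(-5*½))*((2*m)/((2*m))) = (m*(-5/2))*((2*m)*(1/(2*m))) = -5*m/2*1 = -5*m/2)
110 + 404*((5 + 2)*q(-3) - 2/7) = 110 + 404*((5 + 2)*(-5/2*(-3)) - 2/7) = 110 + 404*(7*(15/2) - 2*⅐) = 110 + 404*(105/2 - 2/7) = 110 + 404*(731/14) = 110 + 147662/7 = 148432/7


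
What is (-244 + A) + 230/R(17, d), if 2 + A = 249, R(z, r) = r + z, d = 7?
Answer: 151/12 ≈ 12.583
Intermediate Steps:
A = 247 (A = -2 + 249 = 247)
(-244 + A) + 230/R(17, d) = (-244 + 247) + 230/(7 + 17) = 3 + 230/24 = 3 + 230*(1/24) = 3 + 115/12 = 151/12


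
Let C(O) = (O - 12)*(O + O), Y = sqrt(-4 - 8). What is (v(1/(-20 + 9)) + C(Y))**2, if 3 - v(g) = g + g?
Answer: -783911/121 + 21984*I*sqrt(3)/11 ≈ -6478.6 + 3461.6*I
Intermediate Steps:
v(g) = 3 - 2*g (v(g) = 3 - (g + g) = 3 - 2*g)
Y = 2*I*sqrt(3) (Y = sqrt(-12) = 2*I*sqrt(3) ≈ 3.4641*I)
C(O) = 2*O*(-12 + O) (C(O) = (-12 + O)*(2*O) = 2*O*(-12 + O))
(v(1/(-20 + 9)) + C(Y))**2 = ((3 - 2/(-20 + 9)) + 2*(2*I*sqrt(3))*(-12 + 2*I*sqrt(3)))**2 = ((3 - 2/(-11)) + 4*I*sqrt(3)*(-12 + 2*I*sqrt(3)))**2 = ((3 - 2*(-1/11)) + 4*I*sqrt(3)*(-12 + 2*I*sqrt(3)))**2 = ((3 + 2/11) + 4*I*sqrt(3)*(-12 + 2*I*sqrt(3)))**2 = (35/11 + 4*I*sqrt(3)*(-12 + 2*I*sqrt(3)))**2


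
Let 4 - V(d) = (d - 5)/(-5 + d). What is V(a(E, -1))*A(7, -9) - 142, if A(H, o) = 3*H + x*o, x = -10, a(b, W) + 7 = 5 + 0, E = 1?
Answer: 191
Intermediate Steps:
a(b, W) = -2 (a(b, W) = -7 + (5 + 0) = -7 + 5 = -2)
V(d) = 3 (V(d) = 4 - (d - 5)/(-5 + d) = 4 - (-5 + d)/(-5 + d) = 4 - 1*1 = 4 - 1 = 3)
A(H, o) = -10*o + 3*H (A(H, o) = 3*H - 10*o = -10*o + 3*H)
V(a(E, -1))*A(7, -9) - 142 = 3*(-10*(-9) + 3*7) - 142 = 3*(90 + 21) - 142 = 3*111 - 142 = 333 - 142 = 191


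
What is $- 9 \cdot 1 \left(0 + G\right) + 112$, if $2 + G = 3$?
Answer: $103$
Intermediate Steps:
$G = 1$ ($G = -2 + 3 = 1$)
$- 9 \cdot 1 \left(0 + G\right) + 112 = - 9 \cdot 1 \left(0 + 1\right) + 112 = - 9 \cdot 1 \cdot 1 + 112 = \left(-9\right) 1 + 112 = -9 + 112 = 103$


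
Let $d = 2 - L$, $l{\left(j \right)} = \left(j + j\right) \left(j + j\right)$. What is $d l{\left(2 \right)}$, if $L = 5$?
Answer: $-48$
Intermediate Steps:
$l{\left(j \right)} = 4 j^{2}$ ($l{\left(j \right)} = 2 j 2 j = 4 j^{2}$)
$d = -3$ ($d = 2 - 5 = -3$)
$d l{\left(2 \right)} = - 3 \cdot 4 \cdot 2^{2} = - 3 \cdot 4 \cdot 4 = \left(-3\right) 16 = -48$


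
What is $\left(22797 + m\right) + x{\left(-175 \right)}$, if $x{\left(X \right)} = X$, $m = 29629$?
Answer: $52251$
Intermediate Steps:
$\left(22797 + m\right) + x{\left(-175 \right)} = \left(22797 + 29629\right) - 175 = 52426 - 175 = 52251$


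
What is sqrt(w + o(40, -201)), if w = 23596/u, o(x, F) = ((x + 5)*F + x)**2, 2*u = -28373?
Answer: sqrt(225881206495881)/1669 ≈ 9005.0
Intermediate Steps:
u = -28373/2 (u = (1/2)*(-28373) = -28373/2 ≈ -14187.)
o(x, F) = (x + F*(5 + x))**2 (o(x, F) = ((5 + x)*F + x)**2 = (F*(5 + x) + x)**2 = (x + F*(5 + x))**2)
w = -2776/1669 (w = 23596/(-28373/2) = 23596*(-2/28373) = -2776/1669 ≈ -1.6633)
sqrt(w + o(40, -201)) = sqrt(-2776/1669 + (40 + 5*(-201) - 201*40)**2) = sqrt(-2776/1669 + (40 - 1005 - 8040)**2) = sqrt(-2776/1669 + (-9005)**2) = sqrt(-2776/1669 + 81090025) = sqrt(135339248949/1669) = sqrt(225881206495881)/1669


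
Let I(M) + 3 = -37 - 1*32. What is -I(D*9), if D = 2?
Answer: 72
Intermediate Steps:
I(M) = -72 (I(M) = -3 + (-37 - 1*32) = -3 + (-37 - 32) = -3 - 69 = -72)
-I(D*9) = -1*(-72) = 72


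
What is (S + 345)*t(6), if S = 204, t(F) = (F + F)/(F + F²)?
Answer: 1098/7 ≈ 156.86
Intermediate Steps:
t(F) = 2*F/(F + F²) (t(F) = (2*F)/(F + F²) = 2*F/(F + F²))
(S + 345)*t(6) = (204 + 345)*(2/(1 + 6)) = 549*(2/7) = 1098/7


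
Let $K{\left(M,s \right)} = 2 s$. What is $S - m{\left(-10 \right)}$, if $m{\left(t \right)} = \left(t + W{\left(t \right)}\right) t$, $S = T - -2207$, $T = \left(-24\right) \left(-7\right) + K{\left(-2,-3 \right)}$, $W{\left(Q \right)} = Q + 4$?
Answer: $2209$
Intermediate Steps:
$W{\left(Q \right)} = 4 + Q$
$T = 162$ ($T = \left(-24\right) \left(-7\right) + 2 \left(-3\right) = 168 - 6 = 162$)
$S = 2369$ ($S = 162 - -2207 = 162 + 2207 = 2369$)
$m{\left(t \right)} = t \left(4 + 2 t\right)$ ($m{\left(t \right)} = \left(t + \left(4 + t\right)\right) t = \left(4 + 2 t\right) t = t \left(4 + 2 t\right)$)
$S - m{\left(-10 \right)} = 2369 - 2 \left(-10\right) \left(2 - 10\right) = 2369 - 2 \left(-10\right) \left(-8\right) = 2369 - 160 = 2209$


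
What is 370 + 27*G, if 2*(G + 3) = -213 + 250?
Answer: 1577/2 ≈ 788.50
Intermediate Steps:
G = 31/2 (G = -3 + (-213 + 250)/2 = -3 + (½)*37 = -3 + 37/2 = 31/2 ≈ 15.500)
370 + 27*G = 370 + 27*(31/2) = 370 + 837/2 = 1577/2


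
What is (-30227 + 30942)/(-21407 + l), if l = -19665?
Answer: -715/41072 ≈ -0.017408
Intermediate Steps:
(-30227 + 30942)/(-21407 + l) = (-30227 + 30942)/(-21407 - 19665) = 715/(-41072) = 715*(-1/41072) = -715/41072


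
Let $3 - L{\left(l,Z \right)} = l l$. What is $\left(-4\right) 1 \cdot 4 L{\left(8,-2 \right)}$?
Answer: $976$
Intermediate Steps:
$L{\left(l,Z \right)} = 3 - l^{2}$ ($L{\left(l,Z \right)} = 3 - l l = 3 - l^{2}$)
$\left(-4\right) 1 \cdot 4 L{\left(8,-2 \right)} = \left(-4\right) 1 \cdot 4 \left(3 - 8^{2}\right) = \left(-4\right) 4 \left(3 - 64\right) = - 16 \left(3 - 64\right) = \left(-16\right) \left(-61\right) = 976$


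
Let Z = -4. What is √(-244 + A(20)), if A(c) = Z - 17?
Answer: I*√265 ≈ 16.279*I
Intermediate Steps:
A(c) = -21 (A(c) = -4 - 17 = -21)
√(-244 + A(20)) = √(-244 - 21) = √(-265) = I*√265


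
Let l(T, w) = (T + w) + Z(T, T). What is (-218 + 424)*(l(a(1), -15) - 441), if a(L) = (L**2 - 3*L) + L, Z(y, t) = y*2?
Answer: -94554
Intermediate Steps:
Z(y, t) = 2*y
a(L) = L**2 - 2*L
l(T, w) = w + 3*T (l(T, w) = (T + w) + 2*T = w + 3*T)
(-218 + 424)*(l(a(1), -15) - 441) = (-218 + 424)*((-15 + 3*(1*(-2 + 1))) - 441) = 206*((-15 + 3*(1*(-1))) - 441) = 206*((-15 + 3*(-1)) - 441) = 206*((-15 - 3) - 441) = 206*(-18 - 441) = 206*(-459) = -94554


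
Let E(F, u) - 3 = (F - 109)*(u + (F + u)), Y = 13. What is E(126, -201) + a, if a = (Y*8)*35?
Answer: -1049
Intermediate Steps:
a = 3640 (a = (13*8)*35 = 104*35 = 3640)
E(F, u) = 3 + (-109 + F)*(F + 2*u) (E(F, u) = 3 + (F - 109)*(u + (F + u)) = 3 + (-109 + F)*(F + 2*u))
E(126, -201) + a = (3 + 126² - 218*(-201) - 109*126 + 2*126*(-201)) + 3640 = (3 + 15876 + 43818 - 13734 - 50652) + 3640 = -4689 + 3640 = -1049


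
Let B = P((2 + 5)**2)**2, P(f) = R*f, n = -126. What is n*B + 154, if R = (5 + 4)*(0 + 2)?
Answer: -98018270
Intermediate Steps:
R = 18 (R = 9*2 = 18)
P(f) = 18*f
B = 777924 (B = (18*(2 + 5)**2)**2 = (18*7**2)**2 = (18*49)**2 = 882**2 = 777924)
n*B + 154 = -126*777924 + 154 = -98018424 + 154 = -98018270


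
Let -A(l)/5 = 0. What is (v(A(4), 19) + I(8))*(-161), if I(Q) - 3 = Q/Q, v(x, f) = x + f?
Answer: -3703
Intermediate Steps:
A(l) = 0 (A(l) = -5*0 = 0)
v(x, f) = f + x
I(Q) = 4 (I(Q) = 3 + Q/Q = 3 + 1 = 4)
(v(A(4), 19) + I(8))*(-161) = ((19 + 0) + 4)*(-161) = (19 + 4)*(-161) = 23*(-161) = -3703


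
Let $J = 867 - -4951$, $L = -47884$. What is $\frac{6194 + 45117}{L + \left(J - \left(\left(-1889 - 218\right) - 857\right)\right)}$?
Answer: $- \frac{51311}{39102} \approx -1.3122$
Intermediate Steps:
$J = 5818$ ($J = 867 + 4951 = 5818$)
$\frac{6194 + 45117}{L + \left(J - \left(\left(-1889 - 218\right) - 857\right)\right)} = \frac{6194 + 45117}{-47884 + \left(5818 - \left(\left(-1889 - 218\right) - 857\right)\right)} = \frac{51311}{-47884 + \left(5818 - \left(-2107 - 857\right)\right)} = \frac{51311}{-47884 + \left(5818 - -2964\right)} = \frac{51311}{-47884 + \left(5818 + 2964\right)} = \frac{51311}{-47884 + 8782} = \frac{51311}{-39102} = 51311 \left(- \frac{1}{39102}\right) = - \frac{51311}{39102}$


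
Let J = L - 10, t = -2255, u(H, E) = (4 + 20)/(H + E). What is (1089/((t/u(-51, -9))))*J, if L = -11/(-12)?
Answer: -3597/2050 ≈ -1.7546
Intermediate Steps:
u(H, E) = 24/(E + H)
L = 11/12 (L = -11*(-1/12) = 11/12 ≈ 0.91667)
J = -109/12 (J = 11/12 - 10 = -109/12 ≈ -9.0833)
(1089/((t/u(-51, -9))))*J = (1089/((-2255/(24/(-9 - 51)))))*(-109/12) = (1089/((-2255/(24/(-60)))))*(-109/12) = (1089/((-2255/(24*(-1/60)))))*(-109/12) = (1089/((-2255/(-⅖))))*(-109/12) = (1089/((-2255*(-5/2))))*(-109/12) = (1089/(11275/2))*(-109/12) = (1089*(2/11275))*(-109/12) = (198/1025)*(-109/12) = -3597/2050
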